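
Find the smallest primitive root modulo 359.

7

φ(359) = 359 − 1 = 358 = 2 · 179.
Test candidates g = 2, 3, … against the prime factors q ∈ {2, 179} of φ(359): g is a generator iff g^(358/q) ≢ 1 for every such q.
g = 2: 2^179 ≡ 1 — hits 1, so not a primitive root.
g = 3: 3^179 ≡ 1 — hits 1, so not a primitive root.
g = 4: 4^179 ≡ 1 — hits 1, so not a primitive root.
g = 5: 5^179 ≡ 1 — hits 1, so not a primitive root.
g = 6: 6^179 ≡ 1 — hits 1, so not a primitive root.
g = 7: 7^179 ≡ 358; 7^2 ≡ 49 — none is 1, so 7 is a primitive root.
Hence the least primitive root of 359 is 7.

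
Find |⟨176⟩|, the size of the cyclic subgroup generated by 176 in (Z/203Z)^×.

28

ord(176) | φ(203) = φ(7·29) = (7−1)·(29−1) = 6·28 = 168 = 2^3 · 3 · 7.
Divisors of 168: 1, 2, 3, 4, 6, 7, 8, 12, 14, 21, 24, 28, 42, 56, 84, 168.
Test each divisor d:
176^1 ≡ 176 (mod 203)
176^2 ≡ 120 (mod 203)
176^3 ≡ 8 (mod 203)
176^4 ≡ 190 (mod 203)
176^6 ≡ 64 (mod 203)
176^7 ≡ 99 (mod 203)
176^8 ≡ 169 (mod 203)
176^12 ≡ 36 (mod 203)
176^14 ≡ 57 (mod 203)
176^21 ≡ 162 (mod 203)
176^24 ≡ 78 (mod 203)
176^28 ≡ 1 (mod 203) ✓
Therefore the multiplicative order of 176 modulo 203 is 28.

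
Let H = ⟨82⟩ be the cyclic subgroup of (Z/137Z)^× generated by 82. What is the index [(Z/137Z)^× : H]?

1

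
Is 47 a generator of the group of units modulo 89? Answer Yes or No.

No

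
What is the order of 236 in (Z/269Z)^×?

By Lagrange's theorem, ord_269(236) divides φ(269) = 269 − 1 = 268 = 2^2 · 67.
Divisors of 268: 1, 2, 4, 67, 134, 268.
Compute 236^d (mod 269) for the divisors d until we hit 1:
236^1 ≡ 236 (mod 269)
236^2 ≡ 13 (mod 269)
236^4 ≡ 169 (mod 269)
236^67 ≡ 187 (mod 269)
236^134 ≡ 268 (mod 269)
236^268 ≡ 1 (mod 269) ✓
Therefore the multiplicative order of 236 modulo 269 is 268.

268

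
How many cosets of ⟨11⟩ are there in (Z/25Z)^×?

4

By Lagrange's theorem, ord_25(11) divides φ(25) = φ(5^2) = 5·(5−1) = 20 = 2^2 · 5.
Divisors of 20: 1, 2, 4, 5, 10, 20.
Check 11^d mod 25 for each divisor in increasing order:
11^1 ≡ 11 (mod 25)
11^2 ≡ 21 (mod 25)
11^4 ≡ 16 (mod 25)
11^5 ≡ 1 (mod 25) ✓
So ord_25(11) = 5, hence |⟨11⟩| = 5.
The index is φ(25) / ord(11) = 20 / 5 = 4.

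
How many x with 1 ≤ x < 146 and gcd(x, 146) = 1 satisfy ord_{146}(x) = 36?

12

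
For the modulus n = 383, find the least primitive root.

φ(383) = 383 − 1 = 382 = 2 · 191.
g is a primitive root iff g^(382/q) ≢ 1 (mod 383) for each prime q ∈ {2, 191}.
g = 2: 2^191 ≡ 1 — hits 1, so not a primitive root.
g = 3: 3^191 ≡ 1 — hits 1, so not a primitive root.
g = 4: 4^191 ≡ 1 — hits 1, so not a primitive root.
g = 5: 5^191 ≡ 382; 5^2 ≡ 25 — none is 1, so 5 is a primitive root.
So 5 is the smallest generator of (Z/383Z)^×.

5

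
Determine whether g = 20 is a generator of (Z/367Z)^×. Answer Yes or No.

Yes

φ(367) = 367 − 1 = 366 = 2 · 3 · 61.
Test 20^(366/q) mod 367 for each prime factor q of 366:
20^183 ≡ 366 (mod 367)  [q = 2: ≢ 1 ✓]
20^122 ≡ 83 (mod 367)  [q = 3: ≢ 1 ✓]
20^6 ≡ 338 (mod 367)  [q = 61: ≢ 1 ✓]
None equal 1, so ord_367(20) = 366: 20 is a primitive root.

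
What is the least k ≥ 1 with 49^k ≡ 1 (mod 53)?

13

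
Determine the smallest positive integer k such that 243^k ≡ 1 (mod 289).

272

The order of 243 must divide φ(289) = φ(17^2) = 17·(17−1) = 272 = 2^4 · 17.
Divisors of 272: 1, 2, 4, 8, 16, 17, 34, 68, 136, 272.
Check 243^d mod 289 for each divisor in increasing order:
243^1 ≡ 243
243^2 ≡ 93
243^4 ≡ 268
243^8 ≡ 152
243^16 ≡ 273
243^17 ≡ 158
243^34 ≡ 110
243^68 ≡ 251
243^136 ≡ 288
243^272 ≡ 1
The smallest such exponent is 272, so the order of 243 is 272.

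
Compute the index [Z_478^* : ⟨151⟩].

1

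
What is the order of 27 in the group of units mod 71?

35

Since 27 ∈ (Z/71Z)^×, its order divides φ(71) = 71 − 1 = 70 = 2 · 5 · 7.
Divisors of 70: 1, 2, 5, 7, 10, 14, 35, 70.
Test each divisor d:
27^1 ≡ 27
27^2 ≡ 19
27^5 ≡ 20
27^7 ≡ 25
27^10 ≡ 45
27^14 ≡ 57
27^35 ≡ 1
The smallest such exponent is 35, so the order of 27 is 35.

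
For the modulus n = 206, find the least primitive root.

5

φ(206) = φ(2)·φ(103) = 1·102 = 102 = 2 · 3 · 17.
Test candidates g = 2, 3, … against the prime factors q ∈ {2, 3, 17} of φ(206): g is a generator iff g^(102/q) ≢ 1 for every such q.
g = 2: gcd(2, 206) = 2 > 1, not a unit — skip.
g = 3: 3^51 ≡ 205; 3^34 ≡ 1 — hits 1, so not a primitive root.
g = 4: gcd(4, 206) = 2 > 1, not a unit — skip.
g = 5: 5^51 ≡ 205; 5^34 ≡ 159; 5^6 ≡ 175 — none is 1, so 5 is a primitive root.
Hence the least primitive root of 206 is 5.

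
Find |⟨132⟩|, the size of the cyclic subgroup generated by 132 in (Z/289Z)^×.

68

ord(132) | φ(289) = φ(17^2) = 17·(17−1) = 272 = 2^4 · 17.
Divisors of 272: 1, 2, 4, 8, 16, 17, 34, 68, 136, 272.
Compute 132^d (mod 289) for the divisors d until we hit 1:
132^1 ≡ 132 (mod 289)
132^2 ≡ 84 (mod 289)
132^4 ≡ 120 (mod 289)
132^8 ≡ 239 (mod 289)
132^16 ≡ 188 (mod 289)
132^17 ≡ 251 (mod 289)
132^34 ≡ 288 (mod 289)
132^68 ≡ 1 (mod 289) ✓
Therefore the multiplicative order of 132 modulo 289 is 68.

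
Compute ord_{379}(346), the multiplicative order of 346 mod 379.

126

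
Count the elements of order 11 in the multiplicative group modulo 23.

10

φ(23) = 23 − 1 = 22 = 2 · 11.
(Z/23Z)^× is cyclic (|G| = 22); a cyclic group of order m has exactly φ(d) elements of each order d | m, and none otherwise.
11 | 22, and φ(11) = 11 − 1 = 10.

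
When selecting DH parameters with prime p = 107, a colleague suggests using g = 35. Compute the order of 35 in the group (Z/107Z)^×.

ord(35) | φ(107) = 107 − 1 = 106 = 2 · 53.
Divisors of 106: 1, 2, 53, 106.
Test each divisor d:
35^1 ≡ 35 (mod 107)
35^2 ≡ 48 (mod 107)
35^53 ≡ 1 (mod 107) ✓
Hence ord(35) = 53.

53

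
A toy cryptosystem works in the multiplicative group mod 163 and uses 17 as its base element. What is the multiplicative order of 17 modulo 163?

Since 17 ∈ (Z/163Z)^×, its order divides φ(163) = 163 − 1 = 162 = 2 · 3^4.
Divisors of 162: 1, 2, 3, 6, 9, 18, 27, 54, 81, 162.
Evaluate successive powers at the divisors of 162:
17^1 ≡ 17 (mod 163)
17^2 ≡ 126 (mod 163)
17^3 ≡ 23 (mod 163)
17^6 ≡ 40 (mod 163)
17^9 ≡ 105 (mod 163)
17^18 ≡ 104 (mod 163)
17^27 ≡ 162 (mod 163)
17^54 ≡ 1 (mod 163) ✓
The smallest such exponent is 54, so the order of 17 is 54.

54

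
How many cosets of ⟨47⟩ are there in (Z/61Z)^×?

The order of 47 must divide φ(61) = 61 − 1 = 60 = 2^2 · 3 · 5.
Divisors of 60: 1, 2, 3, 4, 5, 6, 10, 12, 15, 20, 30, 60.
Evaluate successive powers at the divisors of 60:
47^1 ≡ 47 (mod 61)
47^2 ≡ 13 (mod 61)
47^3 ≡ 1 (mod 61) ✓
So ord_61(47) = 3, hence |⟨47⟩| = 3.
The index is φ(61) / ord(47) = 60 / 3 = 20.

20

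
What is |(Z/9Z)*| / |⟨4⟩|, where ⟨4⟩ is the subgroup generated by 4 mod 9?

Since 4 ∈ (Z/9Z)^×, its order divides φ(9) = φ(3^2) = 3·(3−1) = 6 = 2 · 3.
Divisors of 6: 1, 2, 3, 6.
Compute 4^d (mod 9) for the divisors d until we hit 1:
4^1 ≡ 4 (mod 9)
4^2 ≡ 7 (mod 9)
4^3 ≡ 1 (mod 9) ✓
So ord_9(4) = 3, hence |⟨4⟩| = 3.
The index is φ(9) / ord(4) = 6 / 3 = 2.

2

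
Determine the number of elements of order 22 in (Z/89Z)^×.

φ(89) = 89 − 1 = 88 = 2^3 · 11.
(Z/89Z)^× is cyclic (|G| = 88); a cyclic group of order m has exactly φ(d) elements of each order d | m, and none otherwise.
22 = 2 · 11 divides 88, and φ(22) = 10.

10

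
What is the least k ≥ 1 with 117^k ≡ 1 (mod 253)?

110

The order of 117 must divide φ(253) = φ(11·23) = (11−1)·(23−1) = 10·22 = 220 = 2^2 · 5 · 11.
Divisors of 220: 1, 2, 4, 5, 10, 11, 20, 22, 44, 55, 110, 220.
Test each divisor d:
117^1 ≡ 117 (mod 253)
117^2 ≡ 27 (mod 253)
117^4 ≡ 223 (mod 253)
117^5 ≡ 32 (mod 253)
117^10 ≡ 12 (mod 253)
117^11 ≡ 139 (mod 253)
117^20 ≡ 144 (mod 253)
117^22 ≡ 93 (mod 253)
117^44 ≡ 47 (mod 253)
117^55 ≡ 208 (mod 253)
117^110 ≡ 1 (mod 253) ✓
Therefore the multiplicative order of 117 modulo 253 is 110.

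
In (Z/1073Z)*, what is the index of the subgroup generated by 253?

Since 253 ∈ (Z/1073Z)^×, its order divides φ(1073) = φ(29·37) = (29−1)·(37−1) = 28·36 = 1008 = 2^4 · 3^2 · 7.
Divisors of 1008: 1, 2, 3, 4, 6, 7, 8, 9, 12, 14, 16, 18, 21, 24, 28, 36, 42, 48, 56, 63, 72, 84, 112, 126, 144, 168, 252, 336, 504, 1008.
Compute 253^d (mod 1073) for the divisors d until we hit 1:
253^1 ≡ 253
253^2 ≡ 702
253^3 ≡ 561
253^4 ≡ 297
253^6 ≡ 332
253^7 ≡ 302
253^8 ≡ 223
253^9 ≡ 623
253^12 ≡ 778
253^14 ≡ 1072
253^16 ≡ 371
253^18 ≡ 776
253^21 ≡ 771
253^24 ≡ 112
253^28 ≡ 1
So ord_1073(253) = 28, hence |⟨253⟩| = 28.
Index = |(Z/1073Z)^×| / |⟨253⟩| = 1008 / 28 = 36.

36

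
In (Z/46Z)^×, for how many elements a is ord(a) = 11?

10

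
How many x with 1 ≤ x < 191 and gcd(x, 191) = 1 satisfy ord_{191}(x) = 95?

φ(191) = 191 − 1 = 190 = 2 · 5 · 19.
In a cyclic group of order 190, there are φ(d) elements of order d for each divisor d of 190, and zero for non-divisors.
95 = 5 · 19 divides 190, and φ(95) = 72.

72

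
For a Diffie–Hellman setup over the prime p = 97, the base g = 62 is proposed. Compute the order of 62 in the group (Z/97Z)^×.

6

By Lagrange's theorem, ord_97(62) divides φ(97) = 97 − 1 = 96 = 2^5 · 3.
Divisors of 96: 1, 2, 3, 4, 6, 8, 12, 16, 24, 32, 48, 96.
Compute 62^d (mod 97) for the divisors d until we hit 1:
62^1 ≡ 62 (mod 97)
62^2 ≡ 61 (mod 97)
62^3 ≡ 96 (mod 97)
62^4 ≡ 35 (mod 97)
62^6 ≡ 1 (mod 97) ✓
So ord_97(62) = 6.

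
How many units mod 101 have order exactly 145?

0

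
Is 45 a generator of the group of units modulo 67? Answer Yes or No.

No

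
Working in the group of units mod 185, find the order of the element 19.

By Lagrange's theorem, ord_185(19) divides φ(185) = φ(5·37) = (5−1)·(37−1) = 4·36 = 144 = 2^4 · 3^2.
Divisors of 144: 1, 2, 3, 4, 6, 8, 9, 12, 16, 18, 24, 36, 48, 72, 144.
Test each divisor d:
19^1 ≡ 19 (mod 185)
19^2 ≡ 176 (mod 185)
19^3 ≡ 14 (mod 185)
19^4 ≡ 81 (mod 185)
19^6 ≡ 11 (mod 185)
19^8 ≡ 86 (mod 185)
19^9 ≡ 154 (mod 185)
19^12 ≡ 121 (mod 185)
19^16 ≡ 181 (mod 185)
19^18 ≡ 36 (mod 185)
19^24 ≡ 26 (mod 185)
19^36 ≡ 1 (mod 185) ✓
Hence ord(19) = 36.

36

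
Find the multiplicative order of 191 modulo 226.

16

By Lagrange's theorem, ord_226(191) divides φ(226) = φ(2)·φ(113) = 1·112 = 112 = 2^4 · 7.
Divisors of 112: 1, 2, 4, 7, 8, 14, 16, 28, 56, 112.
Compute 191^d (mod 226) for the divisors d until we hit 1:
191^1 ≡ 191 (mod 226)
191^2 ≡ 95 (mod 226)
191^4 ≡ 211 (mod 226)
191^7 ≡ 155 (mod 226)
191^8 ≡ 225 (mod 226)
191^14 ≡ 69 (mod 226)
191^16 ≡ 1 (mod 226) ✓
Hence ord(191) = 16.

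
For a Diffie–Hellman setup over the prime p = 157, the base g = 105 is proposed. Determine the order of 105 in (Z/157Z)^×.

ord(105) | φ(157) = 157 − 1 = 156 = 2^2 · 3 · 13.
Divisors of 156: 1, 2, 3, 4, 6, 12, 13, 26, 39, 52, 78, 156.
Compute 105^d (mod 157) for the divisors d until we hit 1:
105^1 ≡ 105 (mod 157)
105^2 ≡ 35 (mod 157)
105^3 ≡ 64 (mod 157)
105^4 ≡ 126 (mod 157)
105^6 ≡ 14 (mod 157)
105^12 ≡ 39 (mod 157)
105^13 ≡ 13 (mod 157)
105^26 ≡ 12 (mod 157)
105^39 ≡ 156 (mod 157)
105^52 ≡ 144 (mod 157)
105^78 ≡ 1 (mod 157) ✓
So ord_157(105) = 78.

78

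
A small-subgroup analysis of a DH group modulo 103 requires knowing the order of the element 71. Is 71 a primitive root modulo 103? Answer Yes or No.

Yes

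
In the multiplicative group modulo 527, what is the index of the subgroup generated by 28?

2

ord(28) | φ(527) = φ(17·31) = (17−1)·(31−1) = 16·30 = 480 = 2^5 · 3 · 5.
Divisors of 480: 1, 2, 3, 4, 5, 6, 8, 10, 12, 15, 16, 20, 24, 30, 32, 40, 48, 60, 80, 96, 120, 160, 240, 480.
Check 28^d mod 527 for each divisor in increasing order:
28^1 ≡ 28 (mod 527)
28^2 ≡ 257 (mod 527)
28^3 ≡ 345 (mod 527)
28^4 ≡ 174 (mod 527)
28^5 ≡ 129 (mod 527)
28^6 ≡ 450 (mod 527)
28^8 ≡ 237 (mod 527)
28^10 ≡ 304 (mod 527)
28^12 ≡ 132 (mod 527)
28^15 ≡ 218 (mod 527)
28^16 ≡ 307 (mod 527)
28^20 ≡ 191 (mod 527)
28^24 ≡ 33 (mod 527)
28^30 ≡ 94 (mod 527)
28^32 ≡ 443 (mod 527)
28^40 ≡ 118 (mod 527)
28^48 ≡ 35 (mod 527)
28^60 ≡ 404 (mod 527)
28^80 ≡ 222 (mod 527)
28^96 ≡ 171 (mod 527)
28^120 ≡ 373 (mod 527)
28^160 ≡ 273 (mod 527)
28^240 ≡ 1 (mod 527) ✓
So ord_527(28) = 240, hence |⟨28⟩| = 240.
Index = |(Z/527Z)^×| / |⟨28⟩| = 480 / 240 = 2.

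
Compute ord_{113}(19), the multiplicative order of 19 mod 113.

Since 19 ∈ (Z/113Z)^×, its order divides φ(113) = 113 − 1 = 112 = 2^4 · 7.
Divisors of 112: 1, 2, 4, 7, 8, 14, 16, 28, 56, 112.
Check 19^d mod 113 for each divisor in increasing order:
19^1 ≡ 19 (mod 113)
19^2 ≡ 22 (mod 113)
19^4 ≡ 32 (mod 113)
19^7 ≡ 42 (mod 113)
19^8 ≡ 7 (mod 113)
19^14 ≡ 69 (mod 113)
19^16 ≡ 49 (mod 113)
19^28 ≡ 15 (mod 113)
19^56 ≡ 112 (mod 113)
19^112 ≡ 1 (mod 113) ✓
So ord_113(19) = 112.

112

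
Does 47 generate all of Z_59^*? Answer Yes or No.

φ(59) = 59 − 1 = 58 = 2 · 29.
Test 47^(58/q) mod 59 for each prime factor q of 58:
47^29 ≡ 58 (mod 59)  [q = 2: ≢ 1 ✓]
47^2 ≡ 26 (mod 59)  [q = 29: ≢ 1 ✓]
None equal 1, so ord_59(47) = 58: 47 is a primitive root.

Yes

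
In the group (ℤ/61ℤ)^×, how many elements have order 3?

2

φ(61) = 61 − 1 = 60 = 2^2 · 3 · 5.
In a cyclic group of order 60, there are φ(d) elements of order d for each divisor d of 60, and zero for non-divisors.
3 | 60, and φ(3) = 3 − 1 = 2.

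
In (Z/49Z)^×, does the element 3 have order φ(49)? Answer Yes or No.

φ(49) = φ(7^2) = 7·(7−1) = 42 = 2 · 3 · 7.
Test 3^(42/q) mod 49 for each prime factor q of 42:
3^21 ≡ 48 (mod 49)  [q = 2: ≢ 1 ✓]
3^14 ≡ 30 (mod 49)  [q = 3: ≢ 1 ✓]
3^6 ≡ 43 (mod 49)  [q = 7: ≢ 1 ✓]
Every test exponent gives a nontrivial residue, hence 3 generates the full group.

Yes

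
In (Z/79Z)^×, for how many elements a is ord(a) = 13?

12

φ(79) = 79 − 1 = 78 = 2 · 3 · 13.
In a cyclic group of order 78, there are φ(d) elements of order d for each divisor d of 78, and zero for non-divisors.
13 | 78, and φ(13) = 13 − 1 = 12.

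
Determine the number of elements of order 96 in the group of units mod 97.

φ(97) = 97 − 1 = 96 = 2^5 · 3.
In a cyclic group of order 96, there are φ(d) elements of order d for each divisor d of 96, and zero for non-divisors.
96 = 2^5 · 3 divides 96, and φ(96) = 32.

32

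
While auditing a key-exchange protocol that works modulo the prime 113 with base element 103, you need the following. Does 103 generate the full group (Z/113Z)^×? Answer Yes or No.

φ(113) = 113 − 1 = 112 = 2^4 · 7.
An element g generates (Z/113Z)^× iff g^(112/q) ≢ 1 (mod 113) for each prime q ∈ {2, 7}.
103^56 ≡ 112 (mod 113)  [q = 2: ≢ 1 ✓]
103^16 ≡ 106 (mod 113)  [q = 7: ≢ 1 ✓]
None equal 1, so ord_113(103) = 112: 103 is a primitive root.

Yes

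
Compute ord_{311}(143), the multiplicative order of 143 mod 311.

62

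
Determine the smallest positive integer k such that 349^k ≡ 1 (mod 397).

99

By Lagrange's theorem, ord_397(349) divides φ(397) = 397 − 1 = 396 = 2^2 · 3^2 · 11.
Divisors of 396: 1, 2, 3, 4, 6, 9, 11, 12, 18, 22, 33, 36, 44, 66, 99, 132, 198, 396.
Test each divisor d:
349^1 ≡ 349 (mod 397)
349^2 ≡ 319 (mod 397)
349^3 ≡ 171 (mod 397)
349^4 ≡ 129 (mod 397)
349^6 ≡ 260 (mod 397)
349^9 ≡ 393 (mod 397)
349^11 ≡ 312 (mod 397)
349^12 ≡ 110 (mod 397)
349^18 ≡ 16 (mod 397)
349^22 ≡ 79 (mod 397)
349^33 ≡ 34 (mod 397)
349^36 ≡ 256 (mod 397)
349^44 ≡ 286 (mod 397)
349^66 ≡ 362 (mod 397)
349^99 ≡ 1 (mod 397) ✓
Hence ord(349) = 99.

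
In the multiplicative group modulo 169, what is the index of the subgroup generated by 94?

ord(94) | φ(169) = φ(13^2) = 13·(13−1) = 156 = 2^2 · 3 · 13.
Divisors of 156: 1, 2, 3, 4, 6, 12, 13, 26, 39, 52, 78, 156.
Compute 94^d (mod 169) for the divisors d until we hit 1:
94^1 ≡ 94
94^2 ≡ 48
94^3 ≡ 118
94^4 ≡ 107
94^6 ≡ 66
94^12 ≡ 131
94^13 ≡ 146
94^26 ≡ 22
94^39 ≡ 1
So ord_169(94) = 39, hence |⟨94⟩| = 39.
The index is φ(169) / ord(94) = 156 / 39 = 4.

4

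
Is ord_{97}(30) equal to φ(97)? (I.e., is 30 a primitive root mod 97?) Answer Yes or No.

φ(97) = 97 − 1 = 96 = 2^5 · 3.
It suffices to check that the order of 30 is not a proper divisor of 96: compute 30^(96/q) for q ∈ {2, 3}.
30^48 ≡ 96 (mod 97)  [q = 2: ≢ 1 ✓]
30^32 ≡ 1 (mod 97)  [q = 3: ≡ 1 ✗]
Since 30^32 ≡ 1, the order of 30 divides 32 < 96, so 30 is not a primitive root.

No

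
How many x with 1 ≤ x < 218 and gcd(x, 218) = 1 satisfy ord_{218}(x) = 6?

φ(218) = φ(2)·φ(109) = 1·108 = 108 = 2^2 · 3^3.
(Z/218Z)^× is cyclic (|G| = 108); a cyclic group of order m has exactly φ(d) elements of each order d | m, and none otherwise.
6 = 2 · 3 divides 108, and φ(6) = 2.

2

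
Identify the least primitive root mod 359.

7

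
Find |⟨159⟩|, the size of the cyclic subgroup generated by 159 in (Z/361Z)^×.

Since 159 ∈ (Z/361Z)^×, its order divides φ(361) = φ(19^2) = 19·(19−1) = 342 = 2 · 3^2 · 19.
Divisors of 342: 1, 2, 3, 6, 9, 18, 19, 38, 57, 114, 171, 342.
Compute 159^d (mod 361) for the divisors d until we hit 1:
159^1 ≡ 159 (mod 361)
159^2 ≡ 11 (mod 361)
159^3 ≡ 305 (mod 361)
159^6 ≡ 248 (mod 361)
159^9 ≡ 191 (mod 361)
159^18 ≡ 20 (mod 361)
159^19 ≡ 292 (mod 361)
159^38 ≡ 68 (mod 361)
159^57 ≡ 1 (mod 361) ✓
So ord_361(159) = 57.

57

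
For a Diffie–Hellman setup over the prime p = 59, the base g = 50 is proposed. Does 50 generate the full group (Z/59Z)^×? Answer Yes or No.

φ(59) = 59 − 1 = 58 = 2 · 29.
It suffices to check that the order of 50 is not a proper divisor of 58: compute 50^(58/q) for q ∈ {2, 29}.
50^29 ≡ 58 (mod 59)  [q = 2: ≢ 1 ✓]
50^2 ≡ 22 (mod 59)  [q = 29: ≢ 1 ✓]
All checks pass, so 50 has order 58 and is a primitive root modulo 59.

Yes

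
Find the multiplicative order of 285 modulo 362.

180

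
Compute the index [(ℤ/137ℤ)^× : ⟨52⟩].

1

Since 52 ∈ (Z/137Z)^×, its order divides φ(137) = 137 − 1 = 136 = 2^3 · 17.
Divisors of 136: 1, 2, 4, 8, 17, 34, 68, 136.
Evaluate successive powers at the divisors of 136:
52^1 ≡ 52
52^2 ≡ 101
52^4 ≡ 63
52^8 ≡ 133
52^17 ≡ 10
52^34 ≡ 100
52^68 ≡ 136
52^136 ≡ 1
So ord_137(52) = 136, hence |⟨52⟩| = 136.
Index = |(Z/137Z)^×| / |⟨52⟩| = 136 / 136 = 1.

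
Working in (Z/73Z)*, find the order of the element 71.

18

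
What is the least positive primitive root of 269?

φ(269) = 269 − 1 = 268 = 2^2 · 67.
g is a primitive root iff g^(268/q) ≢ 1 (mod 269) for each prime q ∈ {2, 67}.
g = 2: 2^134 ≡ 268; 2^4 ≡ 16 — none is 1, so 2 is a primitive root.
The smallest primitive root modulo 269 is 2.

2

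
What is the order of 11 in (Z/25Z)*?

5

By Lagrange's theorem, ord_25(11) divides φ(25) = φ(5^2) = 5·(5−1) = 20 = 2^2 · 5.
Divisors of 20: 1, 2, 4, 5, 10, 20.
Evaluate successive powers at the divisors of 20:
11^1 ≡ 11 (mod 25)
11^2 ≡ 21 (mod 25)
11^4 ≡ 16 (mod 25)
11^5 ≡ 1 (mod 25) ✓
The smallest such exponent is 5, so the order of 11 is 5.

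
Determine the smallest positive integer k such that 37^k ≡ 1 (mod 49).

21

The order of 37 must divide φ(49) = φ(7^2) = 7·(7−1) = 42 = 2 · 3 · 7.
Divisors of 42: 1, 2, 3, 6, 7, 14, 21, 42.
Evaluate successive powers at the divisors of 42:
37^1 ≡ 37
37^2 ≡ 46
37^3 ≡ 36
37^6 ≡ 22
37^7 ≡ 30
37^14 ≡ 18
37^21 ≡ 1
Hence ord(37) = 21.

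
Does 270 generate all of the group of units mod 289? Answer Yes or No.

No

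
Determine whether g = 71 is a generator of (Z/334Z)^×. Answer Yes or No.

Yes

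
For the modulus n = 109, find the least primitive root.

6

φ(109) = 109 − 1 = 108 = 2^2 · 3^3.
Test candidates g = 2, 3, … against the prime factors q ∈ {2, 3} of φ(109): g is a generator iff g^(108/q) ≢ 1 for every such q.
g = 2: 2^54 ≡ 108; 2^36 ≡ 1 — hits 1, so not a primitive root.
g = 3: 3^54 ≡ 1 — hits 1, so not a primitive root.
g = 4: 4^54 ≡ 1 — hits 1, so not a primitive root.
g = 5: 5^54 ≡ 1 — hits 1, so not a primitive root.
g = 6: 6^54 ≡ 108; 6^36 ≡ 63 — none is 1, so 6 is a primitive root.
Hence the least primitive root of 109 is 6.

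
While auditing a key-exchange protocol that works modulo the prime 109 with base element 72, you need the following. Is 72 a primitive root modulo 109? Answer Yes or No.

Yes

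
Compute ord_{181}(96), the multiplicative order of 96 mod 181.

180

The order of 96 must divide φ(181) = 181 − 1 = 180 = 2^2 · 3^2 · 5.
Divisors of 180: 1, 2, 3, 4, 5, 6, 9, 10, 12, 15, 18, 20, 30, 36, 45, 60, 90, 180.
Test each divisor d:
96^1 ≡ 96 (mod 181)
96^2 ≡ 166 (mod 181)
96^3 ≡ 8 (mod 181)
96^4 ≡ 44 (mod 181)
96^5 ≡ 61 (mod 181)
96^6 ≡ 64 (mod 181)
96^9 ≡ 150 (mod 181)
96^10 ≡ 101 (mod 181)
96^12 ≡ 114 (mod 181)
96^15 ≡ 7 (mod 181)
96^18 ≡ 56 (mod 181)
96^20 ≡ 65 (mod 181)
96^30 ≡ 49 (mod 181)
96^36 ≡ 59 (mod 181)
96^45 ≡ 162 (mod 181)
96^60 ≡ 48 (mod 181)
96^90 ≡ 180 (mod 181)
96^180 ≡ 1 (mod 181) ✓
The smallest such exponent is 180, so the order of 96 is 180.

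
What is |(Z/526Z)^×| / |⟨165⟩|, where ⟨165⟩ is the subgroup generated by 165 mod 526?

By Lagrange's theorem, ord_526(165) divides φ(526) = φ(2)·φ(263) = 1·262 = 262 = 2 · 131.
Divisors of 262: 1, 2, 131, 262.
Compute 165^d (mod 526) for the divisors d until we hit 1:
165^1 ≡ 165
165^2 ≡ 399
165^131 ≡ 525
165^262 ≡ 1
So ord_526(165) = 262, hence |⟨165⟩| = 262.
Index = |(Z/526Z)^×| / |⟨165⟩| = 262 / 262 = 1.

1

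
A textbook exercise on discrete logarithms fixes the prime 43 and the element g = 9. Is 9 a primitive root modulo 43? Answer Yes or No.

No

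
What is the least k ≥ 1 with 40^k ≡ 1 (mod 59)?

Since 40 ∈ (Z/59Z)^×, its order divides φ(59) = 59 − 1 = 58 = 2 · 29.
Divisors of 58: 1, 2, 29, 58.
Evaluate successive powers at the divisors of 58:
40^1 ≡ 40 (mod 59)
40^2 ≡ 7 (mod 59)
40^29 ≡ 58 (mod 59)
40^58 ≡ 1 (mod 59) ✓
So ord_59(40) = 58.

58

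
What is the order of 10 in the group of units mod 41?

5

The order of 10 must divide φ(41) = 41 − 1 = 40 = 2^3 · 5.
Divisors of 40: 1, 2, 4, 5, 8, 10, 20, 40.
Compute 10^d (mod 41) for the divisors d until we hit 1:
10^1 ≡ 10 (mod 41)
10^2 ≡ 18 (mod 41)
10^4 ≡ 37 (mod 41)
10^5 ≡ 1 (mod 41) ✓
Hence ord(10) = 5.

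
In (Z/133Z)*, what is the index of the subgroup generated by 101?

6

The order of 101 must divide φ(133) = φ(7·19) = (7−1)·(19−1) = 6·18 = 108 = 2^2 · 3^3.
Divisors of 108: 1, 2, 3, 4, 6, 9, 12, 18, 27, 36, 54, 108.
Check 101^d mod 133 for each divisor in increasing order:
101^1 ≡ 101 (mod 133)
101^2 ≡ 93 (mod 133)
101^3 ≡ 83 (mod 133)
101^4 ≡ 4 (mod 133)
101^6 ≡ 106 (mod 133)
101^9 ≡ 20 (mod 133)
101^12 ≡ 64 (mod 133)
101^18 ≡ 1 (mod 133) ✓
So ord_133(101) = 18, hence |⟨101⟩| = 18.
[(Z/133Z)^× : ⟨101⟩] = 108/18 = 6.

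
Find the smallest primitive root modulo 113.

3

φ(113) = 113 − 1 = 112 = 2^4 · 7.
g is a primitive root iff g^(112/q) ≢ 1 (mod 113) for each prime q ∈ {2, 7}.
g = 2: 2^56 ≡ 1 — hits 1, so not a primitive root.
g = 3: 3^56 ≡ 112; 3^16 ≡ 49 — none is 1, so 3 is a primitive root.
So 3 is the smallest generator of (Z/113Z)^×.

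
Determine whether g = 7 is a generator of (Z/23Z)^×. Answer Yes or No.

Yes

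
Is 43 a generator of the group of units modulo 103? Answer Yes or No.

Yes

φ(103) = 103 − 1 = 102 = 2 · 3 · 17.
It suffices to check that the order of 43 is not a proper divisor of 102: compute 43^(102/q) for q ∈ {2, 3, 17}.
43^51 ≡ 102 (mod 103)  [q = 2: ≢ 1 ✓]
43^34 ≡ 46 (mod 103)  [q = 3: ≢ 1 ✓]
43^6 ≡ 81 (mod 103)  [q = 17: ≢ 1 ✓]
Every test exponent gives a nontrivial residue, hence 43 generates the full group.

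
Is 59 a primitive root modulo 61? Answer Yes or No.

Yes

φ(61) = 61 − 1 = 60 = 2^2 · 3 · 5.
Test 59^(60/q) mod 61 for each prime factor q of 60:
59^30 ≡ 60 (mod 61)  [q = 2: ≢ 1 ✓]
59^20 ≡ 47 (mod 61)  [q = 3: ≢ 1 ✓]
59^12 ≡ 9 (mod 61)  [q = 5: ≢ 1 ✓]
Every test exponent gives a nontrivial residue, hence 59 generates the full group.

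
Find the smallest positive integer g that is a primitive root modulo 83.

2

φ(83) = 83 − 1 = 82 = 2 · 41.
g is a primitive root iff g^(82/q) ≢ 1 (mod 83) for each prime q ∈ {2, 41}.
g = 2: 2^41 ≡ 82; 2^2 ≡ 4 — none is 1, so 2 is a primitive root.
Hence the least primitive root of 83 is 2.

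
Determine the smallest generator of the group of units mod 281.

3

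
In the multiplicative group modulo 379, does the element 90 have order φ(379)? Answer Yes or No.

Yes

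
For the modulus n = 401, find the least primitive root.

φ(401) = 401 − 1 = 400 = 2^4 · 5^2.
g is a primitive root iff g^(400/q) ≢ 1 (mod 401) for each prime q ∈ {2, 5}.
g = 2: 2^200 ≡ 1 — hits 1, so not a primitive root.
g = 3: 3^200 ≡ 400; 3^80 ≡ 72 — none is 1, so 3 is a primitive root.
Hence the least primitive root of 401 is 3.

3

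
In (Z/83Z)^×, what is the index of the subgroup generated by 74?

1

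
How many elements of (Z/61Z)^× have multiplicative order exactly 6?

φ(61) = 61 − 1 = 60 = 2^2 · 3 · 5.
In a cyclic group of order 60, there are φ(d) elements of order d for each divisor d of 60, and zero for non-divisors.
6 = 2 · 3 divides 60, and φ(6) = 2.

2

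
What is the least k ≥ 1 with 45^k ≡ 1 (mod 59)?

29

ord(45) | φ(59) = 59 − 1 = 58 = 2 · 29.
Divisors of 58: 1, 2, 29, 58.
Evaluate successive powers at the divisors of 58:
45^1 ≡ 45 (mod 59)
45^2 ≡ 19 (mod 59)
45^29 ≡ 1 (mod 59) ✓
Therefore the multiplicative order of 45 modulo 59 is 29.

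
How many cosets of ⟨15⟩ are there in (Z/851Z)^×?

2

ord(15) | φ(851) = φ(23·37) = (23−1)·(37−1) = 22·36 = 792 = 2^3 · 3^2 · 11.
Divisors of 792: 1, 2, 3, 4, 6, 8, 9, 11, 12, 18, 22, 24, 33, 36, 44, 66, 72, 88, 99, 132, 198, 264, 396, 792.
Test each divisor d:
15^1 ≡ 15 (mod 851)
15^2 ≡ 225 (mod 851)
15^3 ≡ 822 (mod 851)
15^4 ≡ 416 (mod 851)
15^6 ≡ 841 (mod 851)
15^8 ≡ 303 (mod 851)
15^9 ≡ 290 (mod 851)
15^11 ≡ 574 (mod 851)
15^12 ≡ 100 (mod 851)
15^18 ≡ 702 (mod 851)
15^22 ≡ 139 (mod 851)
15^24 ≡ 639 (mod 851)
15^33 ≡ 643 (mod 851)
15^36 ≡ 75 (mod 851)
15^44 ≡ 599 (mod 851)
15^66 ≡ 714 (mod 851)
15^72 ≡ 519 (mod 851)
15^88 ≡ 530 (mod 851)
15^99 ≡ 413 (mod 851)
15^132 ≡ 47 (mod 851)
15^198 ≡ 369 (mod 851)
15^264 ≡ 507 (mod 851)
15^396 ≡ 1 (mod 851) ✓
The order of 15 is 396, so the subgroup it generates has 396 elements.
Index = |(Z/851Z)^×| / |⟨15⟩| = 792 / 396 = 2.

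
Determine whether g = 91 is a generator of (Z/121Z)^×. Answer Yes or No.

No

φ(121) = φ(11^2) = 11·(11−1) = 110 = 2 · 5 · 11.
91 is a primitive root mod 121 iff 91^(φ(121)/q) ≢ 1 for every prime q | φ(121), i.e. q ∈ {2, 5, 11}.
91^55 ≡ 1 (mod 121)  [q = 2: ≡ 1 ✗]
91^22 ≡ 9 (mod 121)  [q = 5: ≢ 1 ✓]
91^10 ≡ 12 (mod 121)  [q = 11: ≢ 1 ✓]
The check at q = 2 fails, so 91 generates a proper subgroup.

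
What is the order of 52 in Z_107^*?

53

By Lagrange's theorem, ord_107(52) divides φ(107) = 107 − 1 = 106 = 2 · 53.
Divisors of 106: 1, 2, 53, 106.
Compute 52^d (mod 107) for the divisors d until we hit 1:
52^1 ≡ 52 (mod 107)
52^2 ≡ 29 (mod 107)
52^53 ≡ 1 (mod 107) ✓
The smallest such exponent is 53, so the order of 52 is 53.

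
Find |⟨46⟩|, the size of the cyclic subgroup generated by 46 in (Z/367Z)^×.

By Lagrange's theorem, ord_367(46) divides φ(367) = 367 − 1 = 366 = 2 · 3 · 61.
Divisors of 366: 1, 2, 3, 6, 61, 122, 183, 366.
Evaluate successive powers at the divisors of 366:
46^1 ≡ 46 (mod 367)
46^2 ≡ 281 (mod 367)
46^3 ≡ 81 (mod 367)
46^6 ≡ 322 (mod 367)
46^61 ≡ 1 (mod 367) ✓
So ord_367(46) = 61.

61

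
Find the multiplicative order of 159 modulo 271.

The order of 159 must divide φ(271) = 271 − 1 = 270 = 2 · 3^3 · 5.
Divisors of 270: 1, 2, 3, 5, 6, 9, 10, 15, 18, 27, 30, 45, 54, 90, 135, 270.
Evaluate successive powers at the divisors of 270:
159^1 ≡ 159 (mod 271)
159^2 ≡ 78 (mod 271)
159^3 ≡ 207 (mod 271)
159^5 ≡ 157 (mod 271)
159^6 ≡ 31 (mod 271)
159^9 ≡ 184 (mod 271)
159^10 ≡ 259 (mod 271)
159^15 ≡ 13 (mod 271)
159^18 ≡ 252 (mod 271)
159^27 ≡ 27 (mod 271)
159^30 ≡ 169 (mod 271)
159^45 ≡ 29 (mod 271)
159^54 ≡ 187 (mod 271)
159^90 ≡ 28 (mod 271)
159^135 ≡ 270 (mod 271)
159^270 ≡ 1 (mod 271) ✓
So ord_271(159) = 270.

270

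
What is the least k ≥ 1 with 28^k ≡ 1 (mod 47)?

23

The order of 28 must divide φ(47) = 47 − 1 = 46 = 2 · 23.
Divisors of 46: 1, 2, 23, 46.
Evaluate successive powers at the divisors of 46:
28^1 ≡ 28
28^2 ≡ 32
28^23 ≡ 1
So ord_47(28) = 23.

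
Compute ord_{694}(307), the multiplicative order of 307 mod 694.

Since 307 ∈ (Z/694Z)^×, its order divides φ(694) = φ(2)·φ(347) = 1·346 = 346 = 2 · 173.
Divisors of 346: 1, 2, 173, 346.
Evaluate successive powers at the divisors of 346:
307^1 ≡ 307 (mod 694)
307^2 ≡ 559 (mod 694)
307^173 ≡ 693 (mod 694)
307^346 ≡ 1 (mod 694) ✓
Hence ord(307) = 346.

346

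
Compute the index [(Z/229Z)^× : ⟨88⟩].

The order of 88 must divide φ(229) = 229 − 1 = 228 = 2^2 · 3 · 19.
Divisors of 228: 1, 2, 3, 4, 6, 12, 19, 38, 57, 76, 114, 228.
Check 88^d mod 229 for each divisor in increasing order:
88^1 ≡ 88
88^2 ≡ 187
88^3 ≡ 197
88^4 ≡ 161
88^6 ≡ 108
88^12 ≡ 214
88^19 ≡ 107
88^38 ≡ 228
88^57 ≡ 122
88^76 ≡ 1
The order of 88 is 76, so the subgroup it generates has 76 elements.
Index = |(Z/229Z)^×| / |⟨88⟩| = 228 / 76 = 3.

3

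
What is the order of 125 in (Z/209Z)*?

15

By Lagrange's theorem, ord_209(125) divides φ(209) = φ(11·19) = (11−1)·(19−1) = 10·18 = 180 = 2^2 · 3^2 · 5.
Divisors of 180: 1, 2, 3, 4, 5, 6, 9, 10, 12, 15, 18, 20, 30, 36, 45, 60, 90, 180.
Check 125^d mod 209 for each divisor in increasing order:
125^1 ≡ 125 (mod 209)
125^2 ≡ 159 (mod 209)
125^3 ≡ 20 (mod 209)
125^4 ≡ 201 (mod 209)
125^5 ≡ 45 (mod 209)
125^6 ≡ 191 (mod 209)
125^9 ≡ 58 (mod 209)
125^10 ≡ 144 (mod 209)
125^12 ≡ 115 (mod 209)
125^15 ≡ 1 (mod 209) ✓
Hence ord(125) = 15.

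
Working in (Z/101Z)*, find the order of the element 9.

50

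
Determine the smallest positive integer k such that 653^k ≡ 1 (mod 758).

378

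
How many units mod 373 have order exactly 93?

φ(373) = 373 − 1 = 372 = 2^2 · 3 · 31.
(Z/373Z)^× is cyclic (|G| = 372); a cyclic group of order m has exactly φ(d) elements of each order d | m, and none otherwise.
93 = 3 · 31 divides 372, and φ(93) = 60.

60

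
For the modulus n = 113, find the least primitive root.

3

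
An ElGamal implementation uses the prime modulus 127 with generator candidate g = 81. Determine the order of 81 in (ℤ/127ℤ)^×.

63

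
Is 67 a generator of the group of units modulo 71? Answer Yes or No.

Yes

φ(71) = 71 − 1 = 70 = 2 · 5 · 7.
It suffices to check that the order of 67 is not a proper divisor of 70: compute 67^(70/q) for q ∈ {2, 5, 7}.
67^35 ≡ 70 (mod 71)  [q = 2: ≢ 1 ✓]
67^14 ≡ 5 (mod 71)  [q = 5: ≢ 1 ✓]
67^10 ≡ 48 (mod 71)  [q = 7: ≢ 1 ✓]
None equal 1, so ord_71(67) = 70: 67 is a primitive root.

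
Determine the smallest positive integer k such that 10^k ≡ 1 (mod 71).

By Lagrange's theorem, ord_71(10) divides φ(71) = 71 − 1 = 70 = 2 · 5 · 7.
Divisors of 70: 1, 2, 5, 7, 10, 14, 35, 70.
Compute 10^d (mod 71) for the divisors d until we hit 1:
10^1 ≡ 10
10^2 ≡ 29
10^5 ≡ 32
10^7 ≡ 5
10^10 ≡ 30
10^14 ≡ 25
10^35 ≡ 1
The smallest such exponent is 35, so the order of 10 is 35.

35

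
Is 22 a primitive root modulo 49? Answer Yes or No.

No

φ(49) = φ(7^2) = 7·(7−1) = 42 = 2 · 3 · 7.
An element g generates (Z/49Z)^× iff g^(42/q) ≢ 1 (mod 49) for each prime q ∈ {2, 3, 7}.
22^21 ≡ 1 (mod 49)  [q = 2: ≡ 1 ✗]
22^14 ≡ 1 (mod 49)  [q = 3: ≡ 1 ✗]
22^6 ≡ 29 (mod 49)  [q = 7: ≢ 1 ✓]
Since 22^21 ≡ 1, the order of 22 divides 21 < 42, so 22 is not a primitive root.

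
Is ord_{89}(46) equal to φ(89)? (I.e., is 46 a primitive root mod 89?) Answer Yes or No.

φ(89) = 89 − 1 = 88 = 2^3 · 11.
It suffices to check that the order of 46 is not a proper divisor of 88: compute 46^(88/q) for q ∈ {2, 11}.
46^44 ≡ 88 (mod 89)  [q = 2: ≢ 1 ✓]
46^8 ≡ 67 (mod 89)  [q = 11: ≢ 1 ✓]
None equal 1, so ord_89(46) = 88: 46 is a primitive root.

Yes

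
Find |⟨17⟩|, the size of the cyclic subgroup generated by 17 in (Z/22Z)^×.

By Lagrange's theorem, ord_22(17) divides φ(22) = φ(2)·φ(11) = 1·10 = 10 = 2 · 5.
Divisors of 10: 1, 2, 5, 10.
Test each divisor d:
17^1 ≡ 17
17^2 ≡ 3
17^5 ≡ 21
17^10 ≡ 1
Hence ord(17) = 10.

10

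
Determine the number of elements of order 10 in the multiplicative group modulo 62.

4

φ(62) = φ(2)·φ(31) = 1·30 = 30 = 2 · 3 · 5.
Since (Z/62Z)^× is cyclic of order 30, the number of elements of order d is φ(d) when d | 30 and 0 otherwise.
10 = 2 · 5 divides 30, and φ(10) = 4.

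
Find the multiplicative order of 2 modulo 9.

The order of 2 must divide φ(9) = φ(3^2) = 3·(3−1) = 6 = 2 · 3.
Divisors of 6: 1, 2, 3, 6.
Evaluate successive powers at the divisors of 6:
2^1 ≡ 2 (mod 9)
2^2 ≡ 4 (mod 9)
2^3 ≡ 8 (mod 9)
2^6 ≡ 1 (mod 9) ✓
Hence ord(2) = 6.

6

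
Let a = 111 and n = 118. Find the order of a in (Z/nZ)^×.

58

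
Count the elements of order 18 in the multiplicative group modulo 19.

φ(19) = 19 − 1 = 18 = 2 · 3^2.
(Z/19Z)^× is cyclic (|G| = 18); a cyclic group of order m has exactly φ(d) elements of each order d | m, and none otherwise.
18 = 2 · 3^2 divides 18, and φ(18) = 6.

6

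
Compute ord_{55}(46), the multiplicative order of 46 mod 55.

10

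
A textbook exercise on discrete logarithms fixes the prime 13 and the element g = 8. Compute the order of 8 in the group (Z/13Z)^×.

4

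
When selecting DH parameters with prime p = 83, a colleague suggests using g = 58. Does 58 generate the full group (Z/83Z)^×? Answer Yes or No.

Yes

φ(83) = 83 − 1 = 82 = 2 · 41.
It suffices to check that the order of 58 is not a proper divisor of 82: compute 58^(82/q) for q ∈ {2, 41}.
58^41 ≡ 82 (mod 83)  [q = 2: ≢ 1 ✓]
58^2 ≡ 44 (mod 83)  [q = 41: ≢ 1 ✓]
All checks pass, so 58 has order 82 and is a primitive root modulo 83.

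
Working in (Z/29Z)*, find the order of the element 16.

7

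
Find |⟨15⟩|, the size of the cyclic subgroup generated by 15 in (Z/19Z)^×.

18

By Lagrange's theorem, ord_19(15) divides φ(19) = 19 − 1 = 18 = 2 · 3^2.
Divisors of 18: 1, 2, 3, 6, 9, 18.
Compute 15^d (mod 19) for the divisors d until we hit 1:
15^1 ≡ 15 (mod 19)
15^2 ≡ 16 (mod 19)
15^3 ≡ 12 (mod 19)
15^6 ≡ 11 (mod 19)
15^9 ≡ 18 (mod 19)
15^18 ≡ 1 (mod 19) ✓
Hence ord(15) = 18.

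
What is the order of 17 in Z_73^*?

Since 17 ∈ (Z/73Z)^×, its order divides φ(73) = 73 − 1 = 72 = 2^3 · 3^2.
Divisors of 72: 1, 2, 3, 4, 6, 8, 9, 12, 18, 24, 36, 72.
Evaluate successive powers at the divisors of 72:
17^1 ≡ 17 (mod 73)
17^2 ≡ 70 (mod 73)
17^3 ≡ 22 (mod 73)
17^4 ≡ 9 (mod 73)
17^6 ≡ 46 (mod 73)
17^8 ≡ 8 (mod 73)
17^9 ≡ 63 (mod 73)
17^12 ≡ 72 (mod 73)
17^18 ≡ 27 (mod 73)
17^24 ≡ 1 (mod 73) ✓
Therefore the multiplicative order of 17 modulo 73 is 24.

24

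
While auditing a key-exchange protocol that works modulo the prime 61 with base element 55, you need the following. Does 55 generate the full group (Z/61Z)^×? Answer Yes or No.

Yes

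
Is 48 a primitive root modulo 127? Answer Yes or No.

Yes

φ(127) = 127 − 1 = 126 = 2 · 3^2 · 7.
An element g generates (Z/127Z)^× iff g^(126/q) ≢ 1 (mod 127) for each prime q ∈ {2, 3, 7}.
48^63 ≡ 126 (mod 127)  [q = 2: ≢ 1 ✓]
48^42 ≡ 107 (mod 127)  [q = 3: ≢ 1 ✓]
48^18 ≡ 16 (mod 127)  [q = 7: ≢ 1 ✓]
Every test exponent gives a nontrivial residue, hence 48 generates the full group.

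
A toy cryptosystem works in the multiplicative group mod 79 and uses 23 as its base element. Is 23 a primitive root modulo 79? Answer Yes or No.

φ(79) = 79 − 1 = 78 = 2 · 3 · 13.
It suffices to check that the order of 23 is not a proper divisor of 78: compute 23^(78/q) for q ∈ {2, 3, 13}.
23^39 ≡ 1 (mod 79)  [q = 2: ≡ 1 ✗]
23^26 ≡ 55 (mod 79)  [q = 3: ≢ 1 ✓]
23^6 ≡ 1 (mod 79)  [q = 13: ≡ 1 ✗]
Since 23^39 ≡ 1, the order of 23 divides 39 < 78, so 23 is not a primitive root.

No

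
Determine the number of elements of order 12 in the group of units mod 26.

φ(26) = φ(2)·φ(13) = 1·12 = 12 = 2^2 · 3.
Since (Z/26Z)^× is cyclic of order 12, the number of elements of order d is φ(d) when d | 12 and 0 otherwise.
12 = 2^2 · 3 divides 12, and φ(12) = 4.

4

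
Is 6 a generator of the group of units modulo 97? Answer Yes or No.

φ(97) = 97 − 1 = 96 = 2^5 · 3.
An element g generates (Z/97Z)^× iff g^(96/q) ≢ 1 (mod 97) for each prime q ∈ {2, 3}.
6^48 ≡ 1 (mod 97)  [q = 2: ≡ 1 ✗]
6^32 ≡ 61 (mod 97)  [q = 3: ≢ 1 ✓]
6^48 ≡ 1 shows ord(6) | 48, strictly less than φ(97); not a primitive root.

No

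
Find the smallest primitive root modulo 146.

φ(146) = φ(2)·φ(73) = 1·72 = 72 = 2^3 · 3^2.
g is a primitive root iff g^(72/q) ≢ 1 (mod 146) for each prime q ∈ {2, 3}.
g = 2: gcd(2, 146) = 2 > 1, not a unit — skip.
g = 3: 3^36 ≡ 1 — hits 1, so not a primitive root.
g = 4: gcd(4, 146) = 2 > 1, not a unit — skip.
g = 5: 5^36 ≡ 145; 5^24 ≡ 81 — none is 1, so 5 is a primitive root.
The smallest primitive root modulo 146 is 5.

5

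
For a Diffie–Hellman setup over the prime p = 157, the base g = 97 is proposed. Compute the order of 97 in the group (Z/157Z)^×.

By Lagrange's theorem, ord_157(97) divides φ(157) = 157 − 1 = 156 = 2^2 · 3 · 13.
Divisors of 156: 1, 2, 3, 4, 6, 12, 13, 26, 39, 52, 78, 156.
Compute 97^d (mod 157) for the divisors d until we hit 1:
97^1 ≡ 97 (mod 157)
97^2 ≡ 146 (mod 157)
97^3 ≡ 32 (mod 157)
97^4 ≡ 121 (mod 157)
97^6 ≡ 82 (mod 157)
97^12 ≡ 130 (mod 157)
97^13 ≡ 50 (mod 157)
97^26 ≡ 145 (mod 157)
97^39 ≡ 28 (mod 157)
97^52 ≡ 144 (mod 157)
97^78 ≡ 156 (mod 157)
97^156 ≡ 1 (mod 157) ✓
The smallest such exponent is 156, so the order of 97 is 156.

156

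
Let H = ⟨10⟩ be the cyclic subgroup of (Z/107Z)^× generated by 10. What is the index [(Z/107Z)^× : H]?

2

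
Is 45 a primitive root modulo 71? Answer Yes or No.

φ(71) = 71 − 1 = 70 = 2 · 5 · 7.
Test 45^(70/q) mod 71 for each prime factor q of 70:
45^35 ≡ 1 (mod 71)  [q = 2: ≡ 1 ✗]
45^14 ≡ 1 (mod 71)  [q = 5: ≡ 1 ✗]
45^10 ≡ 32 (mod 71)  [q = 7: ≢ 1 ✓]
Since 45^35 ≡ 1, the order of 45 divides 35 < 70, so 45 is not a primitive root.

No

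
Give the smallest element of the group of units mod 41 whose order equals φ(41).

φ(41) = 41 − 1 = 40 = 2^3 · 5.
Test candidates g = 2, 3, … against the prime factors q ∈ {2, 5} of φ(41): g is a generator iff g^(40/q) ≢ 1 for every such q.
g = 2: 2^20 ≡ 1 — hits 1, so not a primitive root.
g = 3: 3^20 ≡ 40; 3^8 ≡ 1 — hits 1, so not a primitive root.
g = 4: 4^20 ≡ 1 — hits 1, so not a primitive root.
g = 5: 5^20 ≡ 1 — hits 1, so not a primitive root.
g = 6: 6^20 ≡ 40; 6^8 ≡ 10 — none is 1, so 6 is a primitive root.
The smallest primitive root modulo 41 is 6.

6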